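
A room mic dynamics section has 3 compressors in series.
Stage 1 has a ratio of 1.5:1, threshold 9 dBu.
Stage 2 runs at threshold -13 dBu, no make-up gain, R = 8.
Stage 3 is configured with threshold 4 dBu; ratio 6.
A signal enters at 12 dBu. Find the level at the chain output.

-10 dBu

Stage 1: 12 dBu is 3 dB over 9 dBu; at 1.5:1 that becomes 2 dB over, giving 11 dBu.
Stage 2: 11 dBu is 24 dB over -13 dBu; at 8:1 that becomes 3 dB over, giving -10 dBu.
Stage 3: below threshold (-10 ≤ 4); passes unchanged; output -10 dBu.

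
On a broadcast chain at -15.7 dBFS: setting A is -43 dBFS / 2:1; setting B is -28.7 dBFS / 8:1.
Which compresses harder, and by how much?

A: overshoot 27.3 dB → output overshoot 13.65 dB → GR 13.65 dB.
B: overshoot 13 dB → output overshoot 1.625 dB → GR 11.375 dB.
A reduces 2.275 dB more.

A, by 2.275 dB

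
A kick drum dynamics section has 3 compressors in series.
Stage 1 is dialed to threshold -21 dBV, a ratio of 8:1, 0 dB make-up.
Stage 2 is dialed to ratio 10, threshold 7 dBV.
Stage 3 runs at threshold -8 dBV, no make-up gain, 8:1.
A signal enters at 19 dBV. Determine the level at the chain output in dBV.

Stage 1: 19 dBV is 40 dB over -21 dBV; at 8:1 that becomes 5 dB over, giving -16 dBV.
Stage 2: -16 dBV ≤ 7 dBV, so stage 2 doesn't engage; output -16 dBV.
Stage 3: -16 dBV is at or below the -8 dBV threshold — no compression; output -16 dBV.

-16 dBV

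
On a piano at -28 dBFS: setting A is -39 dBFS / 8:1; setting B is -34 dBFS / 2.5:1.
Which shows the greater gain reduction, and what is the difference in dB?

A, by 6.025 dB

A: 11 dB over, compressed to 1.375 dB over, so 9.625 dB of GR.
B: 6 dB over, compressed to 2.4 dB over, so 3.6 dB of GR.
Difference: 6.025 dB in favour of A.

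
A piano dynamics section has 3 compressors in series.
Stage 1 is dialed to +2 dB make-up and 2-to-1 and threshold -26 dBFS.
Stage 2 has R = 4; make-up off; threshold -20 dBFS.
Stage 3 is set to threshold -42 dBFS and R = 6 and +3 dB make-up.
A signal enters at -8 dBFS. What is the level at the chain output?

-35.125 dBFS

Stage 1: 18 dB above -26 dBFS, reduced 2:1 to 9 dB above → -17 dBFS; +2 dB make-up → -15 dBFS.
Stage 2: 5 dB above -20 dBFS, reduced 4:1 to 1.25 dB above → -18.75 dBFS.
Stage 3: -18.75 dBFS is 23.25 dB over -42 dBFS; at 6:1 that becomes 3.875 dB over, giving -38.125 dBFS; +3 dB make-up → -35.125 dBFS.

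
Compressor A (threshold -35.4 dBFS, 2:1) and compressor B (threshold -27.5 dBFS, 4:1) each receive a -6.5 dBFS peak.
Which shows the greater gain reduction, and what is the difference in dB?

A: GR = 28.9 − 28.9/2 = 14.45 dB.
B: GR = 21 − 21/4 = 15.75 dB.
Difference: 1.3 dB in favour of B.

B, by 1.3 dB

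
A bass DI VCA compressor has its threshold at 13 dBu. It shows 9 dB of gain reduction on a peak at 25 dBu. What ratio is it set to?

4:1

Input overshoot = 25 − 13 = 12 dB.
Output overshoot = 12 − 9 = 3 dB.
Ratio = input overshoot / output overshoot = 12 / 3 = 4.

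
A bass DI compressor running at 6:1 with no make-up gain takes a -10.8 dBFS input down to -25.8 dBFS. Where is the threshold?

Input is 18 dB above T (since output overshoot × R = input overshoot: (-25.8 − T)·6 = -10.8 − T gives T = -28.8 dBFS).
Check: -28.8 + (-10.8 − (-28.8))/6 = -28.8 + 3 = -25.8 dBFS. ✓

-28.8 dBFS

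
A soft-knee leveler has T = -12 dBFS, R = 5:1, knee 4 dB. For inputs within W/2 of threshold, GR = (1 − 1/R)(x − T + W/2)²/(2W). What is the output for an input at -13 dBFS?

x − T + W/2 = -13 − (-12) + 2 = 1.
GR = (1 − 1/5) × 1² / 8 = 0.8 × 1 / 8 = 0.1 dB.
Output = -13 − 0.1 = -13.1 dBFS.

-13.1 dBFS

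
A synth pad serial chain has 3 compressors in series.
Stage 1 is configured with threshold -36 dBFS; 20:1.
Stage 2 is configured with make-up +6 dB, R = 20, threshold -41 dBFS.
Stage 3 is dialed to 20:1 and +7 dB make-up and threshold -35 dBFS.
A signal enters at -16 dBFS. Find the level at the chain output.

Stage 1: overshoot 20 dB → 20/20 = 1 dB → -35 dBFS.
Stage 2: -35 dBFS is 6 dB over -41 dBFS; at 20:1 that becomes 0.3 dB over, giving -40.7 dBFS; +6 dB make-up → -34.7 dBFS.
Stage 3: overshoot 0.3 dB → 0.3/20 = 0.015 dB → -34.985 dBFS; +7 dB make-up → -27.985 dBFS.

-27.985 dBFS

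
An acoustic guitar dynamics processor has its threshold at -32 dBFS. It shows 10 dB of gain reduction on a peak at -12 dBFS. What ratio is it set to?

Input overshoot = -12 − (-32) = 20 dB.
Output overshoot = 20 − 10 = 10 dB.
Ratio = input overshoot / output overshoot = 20 / 10 = 2.

2:1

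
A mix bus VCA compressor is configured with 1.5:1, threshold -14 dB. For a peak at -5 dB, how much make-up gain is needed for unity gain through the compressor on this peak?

3 dB

Without make-up, output = threshold + overshoot/1.5 = -14 + 6 = -8 dB.
Gap to target: 3 dB.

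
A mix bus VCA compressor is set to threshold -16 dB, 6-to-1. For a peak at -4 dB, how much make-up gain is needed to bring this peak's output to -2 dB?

12 dB

The peak compresses to -16 + 12/6 = -14 dB.
To reach -2 dB requires -2 − (-14) = 12 dB of make-up.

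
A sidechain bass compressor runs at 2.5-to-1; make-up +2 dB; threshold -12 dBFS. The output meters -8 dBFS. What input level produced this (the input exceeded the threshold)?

Stripping the +2 dB make-up gives -10 dBFS at the gain stage.
The compressed level sits -10 − (-12) = 2 dB over threshold.
Undo the ratio: input overshoot = 2 × 2.5 = 5 dB, giving input = -7 dBFS.

-7 dBFS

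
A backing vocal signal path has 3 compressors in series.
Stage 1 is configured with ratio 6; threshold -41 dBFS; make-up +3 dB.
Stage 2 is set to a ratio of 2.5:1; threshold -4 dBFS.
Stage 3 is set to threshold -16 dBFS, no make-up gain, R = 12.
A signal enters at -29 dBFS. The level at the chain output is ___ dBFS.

Stage 1: overshoot 12 dB → 12/6 = 2 dB → -39 dBFS; +3 dB make-up → -36 dBFS.
Stage 2: below threshold (-36 ≤ -4); passes unchanged; output -36 dBFS.
Stage 3: -36 dBFS is at or below the -16 dBFS threshold — no compression; output -36 dBFS.

-36 dBFS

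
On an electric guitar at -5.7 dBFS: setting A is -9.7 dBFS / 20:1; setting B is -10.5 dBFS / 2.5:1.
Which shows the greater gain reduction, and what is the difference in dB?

A, by 0.92 dB

A: 4 dB over, compressed to 0.2 dB over, so 3.8 dB of GR.
B: 4.8 dB over, compressed to 1.92 dB over, so 2.88 dB of GR.
Difference: 0.92 dB in favour of A.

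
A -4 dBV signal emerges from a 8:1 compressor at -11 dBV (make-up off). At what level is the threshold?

-12 dBV

Gain reduction = -4 − (-11) = 7 dB; output overshoot = GR / (R − 1) = 7 / 7 = 1 dB.
Threshold = output − output overshoot = -11 − 1 = -12 dBV.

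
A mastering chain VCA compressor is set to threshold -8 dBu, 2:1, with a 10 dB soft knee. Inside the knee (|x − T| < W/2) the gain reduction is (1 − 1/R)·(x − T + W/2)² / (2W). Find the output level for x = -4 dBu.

-6.025 dBu

x − T + W/2 = -4 − (-8) + 5 = 9.
GR = (1 − 1/2) × 9² / 20 = 0.5 × 81 / 20 = 2.025 dB.
Output = -4 − 2.025 = -6.025 dBu.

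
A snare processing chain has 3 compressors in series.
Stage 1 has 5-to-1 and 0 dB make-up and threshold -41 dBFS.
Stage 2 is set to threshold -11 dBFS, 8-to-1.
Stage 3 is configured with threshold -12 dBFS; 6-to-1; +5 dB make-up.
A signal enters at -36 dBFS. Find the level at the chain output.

Stage 1: 5 dB above -41 dBFS, reduced 5:1 to 1 dB above → -40 dBFS.
Stage 2: -40 dBFS is at or below the -11 dBFS threshold — no compression; output -40 dBFS.
Stage 3: -40 dBFS ≤ -12 dBFS, so stage 3 doesn't engage; make-up brings it to -35 dBFS.

-35 dBFS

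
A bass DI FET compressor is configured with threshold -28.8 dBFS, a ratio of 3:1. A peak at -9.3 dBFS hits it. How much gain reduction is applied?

13 dB

-9.3 dBFS exceeds the threshold by 19.5 dB.
A 3:1 ratio leaves 6.5 dB of that excess.
Gain reduction = 19.5 − 6.5 = 13 dB.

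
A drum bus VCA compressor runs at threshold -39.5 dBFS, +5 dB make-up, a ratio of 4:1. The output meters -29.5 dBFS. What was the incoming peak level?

Stripping the +5 dB make-up gives -34.5 dBFS at the gain stage.
The compressed level sits -34.5 − (-39.5) = 5 dB over threshold.
Input overshoot = R × output overshoot = 20 dB → input = -39.5 + 20 = -19.5 dBFS.

-19.5 dBFS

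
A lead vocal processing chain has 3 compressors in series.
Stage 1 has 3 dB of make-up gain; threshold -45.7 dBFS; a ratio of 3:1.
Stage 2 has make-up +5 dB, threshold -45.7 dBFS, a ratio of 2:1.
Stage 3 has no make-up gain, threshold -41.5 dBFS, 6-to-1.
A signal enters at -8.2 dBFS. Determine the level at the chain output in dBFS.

-40.075 dBFS

Stage 1: 37.5 dB above -45.7 dBFS, reduced 3:1 to 12.5 dB above → -33.2 dBFS; +3 dB make-up → -30.2 dBFS.
Stage 2: 15.5 dB above -45.7 dBFS, reduced 2:1 to 7.75 dB above → -37.95 dBFS; +5 dB make-up → -32.95 dBFS.
Stage 3: overshoot 8.55 dB → 8.55/6 = 1.425 dB → -40.075 dBFS.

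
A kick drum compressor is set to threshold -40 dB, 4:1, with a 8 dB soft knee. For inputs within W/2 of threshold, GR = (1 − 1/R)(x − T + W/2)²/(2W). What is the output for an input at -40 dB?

x − T + W/2 = -40 − (-40) + 4 = 4.
GR = (1 − 1/4) × 4² / 16 = 0.75 × 16 / 16 = 0.75 dB.
Output = -40 − 0.75 = -40.75 dB.

-40.75 dB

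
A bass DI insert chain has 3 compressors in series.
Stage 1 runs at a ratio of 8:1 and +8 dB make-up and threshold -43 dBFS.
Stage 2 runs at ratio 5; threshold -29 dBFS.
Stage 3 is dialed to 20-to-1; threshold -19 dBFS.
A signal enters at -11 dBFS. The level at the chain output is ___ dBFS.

Stage 1: overshoot 32 dB → 32/8 = 4 dB → -39 dBFS; +8 dB make-up → -31 dBFS.
Stage 2: -31 dBFS is at or below the -29 dBFS threshold — no compression; output -31 dBFS.
Stage 3: -31 dBFS ≤ -19 dBFS, so stage 3 doesn't engage; output -31 dBFS.

-31 dBFS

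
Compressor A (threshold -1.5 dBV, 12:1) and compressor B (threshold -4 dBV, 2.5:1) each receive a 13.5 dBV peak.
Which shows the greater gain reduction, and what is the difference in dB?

A, by 3.25 dB

A: GR = 15 − 15/12 = 13.75 dB.
B: GR = 17.5 − 17.5/2.5 = 10.5 dB.
Difference: 3.25 dB in favour of A.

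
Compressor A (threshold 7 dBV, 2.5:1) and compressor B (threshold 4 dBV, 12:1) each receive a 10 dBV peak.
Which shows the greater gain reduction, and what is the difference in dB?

A: overshoot 3 dB → output overshoot 1.2 dB → GR 1.8 dB.
B: overshoot 6 dB → output overshoot 0.5 dB → GR 5.5 dB.
B applies 3.7 dB more gain reduction.

B, by 3.7 dB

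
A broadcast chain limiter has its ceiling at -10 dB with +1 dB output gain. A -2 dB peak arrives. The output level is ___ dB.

-9 dB

A brickwall limiter is an ∞:1 compressor: any input above the ceiling is clamped to -10 dB.
Output gain then adds 1 dB: -10 + 1 = -9 dB.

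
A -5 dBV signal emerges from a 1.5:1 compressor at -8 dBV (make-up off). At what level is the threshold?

-14 dBV

Let T be the threshold. Output overshoot = (input overshoot)/R, so -8 − T = (-5 − T)/1.5.
1.5·(-8 − T) = -5 − T → 0.5·T = -12 − (-5) = -7.
T = -7/0.5 = -14 dBV.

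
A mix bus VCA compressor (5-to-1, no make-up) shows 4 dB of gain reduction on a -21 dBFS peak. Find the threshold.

-26 dBFS

Let T be the threshold. Output overshoot = (input overshoot)/R, so -25 − T = (-21 − T)/5.
5·(-25 − T) = -21 − T → 4·T = -125 − (-21) = -104.
T = -104/4 = -26 dBFS.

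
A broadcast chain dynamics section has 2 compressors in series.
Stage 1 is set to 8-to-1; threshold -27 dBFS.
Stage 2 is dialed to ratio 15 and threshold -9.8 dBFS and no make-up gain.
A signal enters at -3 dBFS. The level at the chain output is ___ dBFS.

Stage 1: -3 dBFS is 24 dB over -27 dBFS; at 8:1 that becomes 3 dB over, giving -24 dBFS.
Stage 2: below threshold (-24 ≤ -9.8); passes unchanged; output -24 dBFS.

-24 dBFS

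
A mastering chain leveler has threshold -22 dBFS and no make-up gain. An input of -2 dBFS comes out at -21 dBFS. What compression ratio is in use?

Input overshoot = -2 − (-22) = 20 dB; output overshoot = -21 − (-22) = 1 dB.
Ratio = 20 / 1 = 20.

20:1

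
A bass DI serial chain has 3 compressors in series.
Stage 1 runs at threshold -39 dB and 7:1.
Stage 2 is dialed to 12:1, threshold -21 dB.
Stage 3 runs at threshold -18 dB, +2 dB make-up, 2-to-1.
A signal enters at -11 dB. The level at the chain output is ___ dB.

-33 dB

Stage 1: -11 dB is 28 dB over -39 dB; at 7:1 that becomes 4 dB over, giving -35 dB.
Stage 2: -35 dB ≤ -21 dB, so stage 2 doesn't engage; output -35 dB.
Stage 3: -35 dB is at or below the -18 dB threshold — no compression; make-up brings it to -33 dB.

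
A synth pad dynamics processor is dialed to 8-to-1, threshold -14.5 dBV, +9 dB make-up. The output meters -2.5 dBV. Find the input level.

Remove make-up: -2.5 − 9 = -11.5 dBV.
Post-compression overshoot = -11.5 − (-14.5) = 3 dB.
Before 8:1 compression the overshoot was 3 × 8 = 24 dB, so input = -14.5 + 24 = 9.5 dBV.

9.5 dBV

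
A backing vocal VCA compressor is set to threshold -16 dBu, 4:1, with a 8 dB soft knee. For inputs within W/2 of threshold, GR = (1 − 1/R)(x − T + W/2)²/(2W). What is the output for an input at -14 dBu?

x − T + W/2 = -14 − (-16) + 4 = 6.
GR = (1 − 1/4) × 6² / 16 = 0.75 × 36 / 16 = 1.6875 dB.
Output = -14 − 1.6875 = -15.6875 dBu.

-15.6875 dBu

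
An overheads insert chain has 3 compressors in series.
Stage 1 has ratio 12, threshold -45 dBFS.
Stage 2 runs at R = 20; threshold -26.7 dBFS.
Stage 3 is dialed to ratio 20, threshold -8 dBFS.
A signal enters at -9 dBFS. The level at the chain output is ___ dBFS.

-42 dBFS

Stage 1: -9 dBFS is 36 dB over -45 dBFS; at 12:1 that becomes 3 dB over, giving -42 dBFS.
Stage 2: -42 dBFS is at or below the -26.7 dBFS threshold — no compression; output -42 dBFS.
Stage 3: below threshold (-42 ≤ -8); passes unchanged; output -42 dBFS.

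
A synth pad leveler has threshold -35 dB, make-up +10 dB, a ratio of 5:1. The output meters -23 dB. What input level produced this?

Before make-up, the level was -23 − 10 = -33 dB.
Post-compression overshoot = -33 − (-35) = 2 dB.
Undo the ratio: input overshoot = 2 × 5 = 10 dB, giving input = -25 dB.

-25 dB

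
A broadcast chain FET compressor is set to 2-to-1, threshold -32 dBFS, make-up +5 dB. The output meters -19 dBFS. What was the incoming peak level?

Remove make-up: -19 − 5 = -24 dBFS.
That's 8 dB above the -32 dBFS threshold.
Input overshoot = R × output overshoot = 16 dB → input = -32 + 16 = -16 dBFS.

-16 dBFS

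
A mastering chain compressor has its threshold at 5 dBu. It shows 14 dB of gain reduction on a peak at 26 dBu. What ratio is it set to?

Input overshoot = 26 − 5 = 21 dB.
Output overshoot = 21 − 14 = 7 dB.
Ratio = input overshoot / output overshoot = 21 / 7 = 3.

3:1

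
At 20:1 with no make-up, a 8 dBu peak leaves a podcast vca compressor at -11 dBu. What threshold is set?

Input is 20 dB above T (since output overshoot × R = input overshoot: (-11 − T)·20 = 8 − T gives T = -12 dBu).
Check: -12 + (8 − (-12))/20 = -12 + 1 = -11 dBu. ✓

-12 dBu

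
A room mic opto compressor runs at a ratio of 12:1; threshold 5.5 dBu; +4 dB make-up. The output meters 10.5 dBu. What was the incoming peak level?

17.5 dBu

Remove make-up: 10.5 − 4 = 6.5 dBu.
Post-compression overshoot = 6.5 − 5.5 = 1 dB.
Input overshoot = R × output overshoot = 12 dB → input = 5.5 + 12 = 17.5 dBu.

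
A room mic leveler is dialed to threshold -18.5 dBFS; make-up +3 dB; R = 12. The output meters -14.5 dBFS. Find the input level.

Before make-up, the level was -14.5 − 3 = -17.5 dBFS.
Post-compression overshoot = -17.5 − (-18.5) = 1 dB.
Undo the ratio: input overshoot = 1 × 12 = 12 dB, giving input = -6.5 dBFS.

-6.5 dBFS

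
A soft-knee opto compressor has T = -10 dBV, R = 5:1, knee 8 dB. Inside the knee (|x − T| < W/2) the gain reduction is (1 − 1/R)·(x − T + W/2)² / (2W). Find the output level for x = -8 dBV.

x − T + W/2 = -8 − (-10) + 4 = 6.
GR = (1 − 1/5) × 6² / 16 = 0.8 × 36 / 16 = 1.8 dB.
Output = -8 − 1.8 = -9.8 dBV.

-9.8 dBV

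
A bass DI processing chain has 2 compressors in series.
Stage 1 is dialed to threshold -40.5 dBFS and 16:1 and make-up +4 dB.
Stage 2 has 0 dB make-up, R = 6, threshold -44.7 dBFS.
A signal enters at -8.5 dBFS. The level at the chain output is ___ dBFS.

-43 dBFS

Stage 1: overshoot 32 dB → 32/16 = 2 dB → -38.5 dBFS; +4 dB make-up → -34.5 dBFS.
Stage 2: -34.5 dBFS is 10.2 dB over -44.7 dBFS; at 6:1 that becomes 1.7 dB over, giving -43 dBFS.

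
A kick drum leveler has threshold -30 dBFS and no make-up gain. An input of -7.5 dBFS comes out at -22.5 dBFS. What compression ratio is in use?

3:1

Input overshoot = -7.5 − (-30) = 22.5 dB; output overshoot = -22.5 − (-30) = 7.5 dB.
Ratio = 22.5 / 7.5 = 3.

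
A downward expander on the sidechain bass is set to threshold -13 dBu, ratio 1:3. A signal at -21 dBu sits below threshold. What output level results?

Below threshold, a 1:3 expander applies gain = (3−1)×(T − x) of attenuation.
(3−1) × 8 = 16 dB, so output = -21 − 16 = -37 dBu.

-37 dBu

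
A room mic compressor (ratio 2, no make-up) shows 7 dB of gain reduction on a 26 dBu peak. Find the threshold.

Gain reduction = 26 − 19 = 7 dB; output overshoot = GR / (R − 1) = 7 / 1 = 7 dB.
Threshold = output − output overshoot = 19 − 7 = 12 dBu.

12 dBu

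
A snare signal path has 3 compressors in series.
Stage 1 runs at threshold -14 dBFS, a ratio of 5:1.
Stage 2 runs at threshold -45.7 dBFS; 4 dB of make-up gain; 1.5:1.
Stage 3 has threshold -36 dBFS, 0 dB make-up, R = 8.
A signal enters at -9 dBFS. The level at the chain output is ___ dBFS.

-33.9875 dBFS

Stage 1: 5 dB above -14 dBFS, reduced 5:1 to 1 dB above → -13 dBFS.
Stage 2: 32.7 dB above -45.7 dBFS, reduced 1.5:1 to 21.8 dB above → -23.9 dBFS; +4 dB make-up → -19.9 dBFS.
Stage 3: -19.9 dBFS is 16.1 dB over -36 dBFS; at 8:1 that becomes 2.0125 dB over, giving -33.9875 dBFS.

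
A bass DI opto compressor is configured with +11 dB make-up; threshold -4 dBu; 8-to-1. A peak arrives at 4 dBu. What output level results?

8 dBu

4 dBu sits 8 dB over threshold.
8:1 compression reduces that to 8/8 = 1 dB over.
Output = -4 + 1 = -3 dBu; make-up adds 11 dB, giving 8 dBu.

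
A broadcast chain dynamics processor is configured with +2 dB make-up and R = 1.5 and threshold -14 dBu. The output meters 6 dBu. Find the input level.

Stripping the +2 dB make-up gives 4 dBu at the gain stage.
That's 18 dB above the -14 dBu threshold.
Undo the ratio: input overshoot = 18 × 1.5 = 27 dB, giving input = 13 dBu.

13 dBu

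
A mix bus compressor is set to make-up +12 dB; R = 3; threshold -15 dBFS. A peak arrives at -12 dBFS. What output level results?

-2 dBFS

-12 dBFS sits 3 dB over threshold.
At 3:1 the overshoot is divided by 3, leaving 1 dB above threshold.
Output = -15 + 1 = -14 dBFS; make-up adds 12 dB, giving -2 dBFS.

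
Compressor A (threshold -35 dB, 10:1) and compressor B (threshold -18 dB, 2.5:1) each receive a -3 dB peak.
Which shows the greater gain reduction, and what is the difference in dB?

A, by 19.8 dB

A: 32 dB over, compressed to 3.2 dB over, so 28.8 dB of GR.
B: 15 dB over, compressed to 6 dB over, so 9 dB of GR.
A applies 19.8 dB more gain reduction.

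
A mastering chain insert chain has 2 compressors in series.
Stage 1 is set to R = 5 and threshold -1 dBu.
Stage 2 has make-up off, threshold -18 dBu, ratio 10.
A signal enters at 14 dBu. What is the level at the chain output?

-16 dBu

Stage 1: overshoot 15 dB → 15/5 = 3 dB → 2 dBu.
Stage 2: 20 dB above -18 dBu, reduced 10:1 to 2 dB above → -16 dBu.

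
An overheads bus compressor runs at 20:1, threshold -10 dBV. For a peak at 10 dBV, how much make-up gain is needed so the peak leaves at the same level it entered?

Without make-up, output = threshold + overshoot/20 = -10 + 1 = -9 dBV.
Gap to target: 19 dB.

19 dB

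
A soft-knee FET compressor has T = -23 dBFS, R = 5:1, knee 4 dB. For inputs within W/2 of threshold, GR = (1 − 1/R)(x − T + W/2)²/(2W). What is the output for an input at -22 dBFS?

x − T + W/2 = -22 − (-23) + 2 = 3.
GR = (1 − 1/5) × 3² / 8 = 0.8 × 9 / 8 = 0.9 dB.
Output = -22 − 0.9 = -22.9 dBFS.

-22.9 dBFS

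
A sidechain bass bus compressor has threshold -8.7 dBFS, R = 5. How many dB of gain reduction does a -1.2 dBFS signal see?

The signal is 7.5 dB above threshold.
At 5:1, output sits 7.5/5 = 1.5 dB above threshold.
Gain reduction = 7.5 − 1.5 = 6 dB.

6 dB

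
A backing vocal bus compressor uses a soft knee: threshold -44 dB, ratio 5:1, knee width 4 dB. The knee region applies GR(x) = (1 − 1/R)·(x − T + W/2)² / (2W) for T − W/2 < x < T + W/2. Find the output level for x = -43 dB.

-43.9 dB

x − T + W/2 = -43 − (-44) + 2 = 3.
GR = (1 − 1/5) × 3² / 8 = 0.8 × 9 / 8 = 0.9 dB.
Output = -43 − 0.9 = -43.9 dB.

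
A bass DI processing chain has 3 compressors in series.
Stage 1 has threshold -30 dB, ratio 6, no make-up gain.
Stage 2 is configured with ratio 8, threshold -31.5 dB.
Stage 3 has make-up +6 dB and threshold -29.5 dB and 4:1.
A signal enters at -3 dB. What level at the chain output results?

-24.75 dB

Stage 1: 27 dB above -30 dB, reduced 6:1 to 4.5 dB above → -25.5 dB.
Stage 2: -25.5 dB is 6 dB over -31.5 dB; at 8:1 that becomes 0.75 dB over, giving -30.75 dB.
Stage 3: -30.75 dB is at or below the -29.5 dB threshold — no compression; make-up brings it to -24.75 dB.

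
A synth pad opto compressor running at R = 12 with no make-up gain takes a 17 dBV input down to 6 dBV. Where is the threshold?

Input is 12 dB above T (since output overshoot × R = input overshoot: (6 − T)·12 = 17 − T gives T = 5 dBV).
Check: 5 + (17 − 5)/12 = 5 + 1 = 6 dBV. ✓

5 dBV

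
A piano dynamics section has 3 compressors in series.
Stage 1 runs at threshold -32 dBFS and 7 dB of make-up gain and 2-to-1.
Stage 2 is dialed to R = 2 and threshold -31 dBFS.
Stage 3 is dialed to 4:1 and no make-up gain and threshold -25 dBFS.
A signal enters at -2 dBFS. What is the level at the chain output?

-23.875 dBFS

Stage 1: -2 dBFS is 30 dB over -32 dBFS; at 2:1 that becomes 15 dB over, giving -17 dBFS; +7 dB make-up → -10 dBFS.
Stage 2: overshoot 21 dB → 21/2 = 10.5 dB → -20.5 dBFS.
Stage 3: 4.5 dB above -25 dBFS, reduced 4:1 to 1.125 dB above → -23.875 dBFS.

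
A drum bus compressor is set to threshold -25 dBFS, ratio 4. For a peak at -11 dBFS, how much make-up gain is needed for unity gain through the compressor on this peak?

10.5 dB

The peak compresses to -25 + 14/4 = -21.5 dBFS.
To reach -11 dBFS requires -11 − (-21.5) = 10.5 dB of make-up.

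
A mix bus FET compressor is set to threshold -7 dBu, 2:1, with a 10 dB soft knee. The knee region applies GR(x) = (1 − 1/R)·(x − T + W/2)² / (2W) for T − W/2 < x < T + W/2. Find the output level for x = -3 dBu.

-5.025 dBu

x − T + W/2 = -3 − (-7) + 5 = 9.
GR = (1 − 1/2) × 9² / 20 = 0.5 × 81 / 20 = 2.025 dB.
Output = -3 − 2.025 = -5.025 dBu.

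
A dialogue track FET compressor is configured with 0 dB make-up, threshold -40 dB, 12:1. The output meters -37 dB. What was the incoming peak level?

The compressed level sits -37 − (-40) = 3 dB over threshold.
Undo the ratio: input overshoot = 3 × 12 = 36 dB, giving input = -4 dB.

-4 dB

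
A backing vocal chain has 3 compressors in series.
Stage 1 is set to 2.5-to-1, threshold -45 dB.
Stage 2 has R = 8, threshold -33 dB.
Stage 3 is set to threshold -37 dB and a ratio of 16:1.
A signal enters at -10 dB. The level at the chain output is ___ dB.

Stage 1: -10 dB is 35 dB over -45 dB; at 2.5:1 that becomes 14 dB over, giving -31 dB.
Stage 2: 2 dB above -33 dB, reduced 8:1 to 0.25 dB above → -32.75 dB.
Stage 3: overshoot 4.25 dB → 4.25/16 = 0.265625 dB → -36.734375 dB.

-36.734375 dB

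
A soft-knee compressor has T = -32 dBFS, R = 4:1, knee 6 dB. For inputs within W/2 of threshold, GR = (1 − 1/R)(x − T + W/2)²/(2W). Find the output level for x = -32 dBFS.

-32.5625 dBFS

x − T + W/2 = -32 − (-32) + 3 = 3.
GR = (1 − 1/4) × 3² / 12 = 0.75 × 9 / 12 = 0.5625 dB.
Output = -32 − 0.5625 = -32.5625 dBFS.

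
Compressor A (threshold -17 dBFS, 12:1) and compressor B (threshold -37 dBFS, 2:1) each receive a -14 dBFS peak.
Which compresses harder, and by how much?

A: 3 dB over, compressed to 0.25 dB over, so 2.75 dB of GR.
B: 23 dB over, compressed to 11.5 dB over, so 11.5 dB of GR.
B reduces 8.75 dB more.

B, by 8.75 dB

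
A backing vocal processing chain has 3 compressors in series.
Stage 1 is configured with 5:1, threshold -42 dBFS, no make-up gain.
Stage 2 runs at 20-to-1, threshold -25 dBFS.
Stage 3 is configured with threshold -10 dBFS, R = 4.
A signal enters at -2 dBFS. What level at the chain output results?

Stage 1: 40 dB above -42 dBFS, reduced 5:1 to 8 dB above → -34 dBFS.
Stage 2: below threshold (-34 ≤ -25); passes unchanged; output -34 dBFS.
Stage 3: -34 dBFS is at or below the -10 dBFS threshold — no compression; output -34 dBFS.

-34 dBFS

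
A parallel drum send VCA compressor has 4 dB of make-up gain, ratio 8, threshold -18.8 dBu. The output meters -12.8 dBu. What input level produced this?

Stripping the +4 dB make-up gives -16.8 dBu at the gain stage.
That's 2 dB above the -18.8 dBu threshold.
Input overshoot = R × output overshoot = 16 dB → input = -18.8 + 16 = -2.8 dBu.

-2.8 dBu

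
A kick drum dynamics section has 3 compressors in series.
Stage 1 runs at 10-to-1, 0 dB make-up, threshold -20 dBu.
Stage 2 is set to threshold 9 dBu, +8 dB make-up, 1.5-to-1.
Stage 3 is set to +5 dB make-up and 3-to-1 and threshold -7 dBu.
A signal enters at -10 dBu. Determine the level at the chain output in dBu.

Stage 1: overshoot 10 dB → 10/10 = 1 dB → -19 dBu.
Stage 2: below threshold (-19 ≤ 9); passes unchanged; make-up brings it to -11 dBu.
Stage 3: -11 dBu is at or below the -7 dBu threshold — no compression; make-up brings it to -6 dBu.

-6 dBu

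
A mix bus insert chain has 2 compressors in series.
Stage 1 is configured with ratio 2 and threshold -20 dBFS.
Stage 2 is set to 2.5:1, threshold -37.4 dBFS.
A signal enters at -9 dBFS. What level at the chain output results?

-28.24 dBFS

Stage 1: -9 dBFS is 11 dB over -20 dBFS; at 2:1 that becomes 5.5 dB over, giving -14.5 dBFS.
Stage 2: 22.9 dB above -37.4 dBFS, reduced 2.5:1 to 9.16 dB above → -28.24 dBFS.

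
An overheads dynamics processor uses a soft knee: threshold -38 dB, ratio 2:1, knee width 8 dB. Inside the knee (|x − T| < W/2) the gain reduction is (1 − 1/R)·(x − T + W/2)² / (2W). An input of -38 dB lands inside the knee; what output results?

-38.5 dB

x − T + W/2 = -38 − (-38) + 4 = 4.
GR = (1 − 1/2) × 4² / 16 = 0.5 × 16 / 16 = 0.5 dB.
Output = -38 − 0.5 = -38.5 dB.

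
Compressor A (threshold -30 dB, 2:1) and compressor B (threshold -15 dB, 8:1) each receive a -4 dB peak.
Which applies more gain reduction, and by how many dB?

A: GR = 26 − 26/2 = 13 dB.
B: GR = 11 − 11/8 = 9.625 dB.
A applies 3.375 dB more gain reduction.

A, by 3.375 dB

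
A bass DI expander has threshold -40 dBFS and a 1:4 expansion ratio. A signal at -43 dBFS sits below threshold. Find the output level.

-52 dBFS

Below threshold, a 1:4 expander applies gain = (4−1)×(T − x) of attenuation.
(4−1) × 3 = 9 dB, so output = -43 − 9 = -52 dBFS.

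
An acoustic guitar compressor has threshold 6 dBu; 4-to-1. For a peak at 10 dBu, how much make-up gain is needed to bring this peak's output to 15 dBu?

Without make-up, output = threshold + overshoot/4 = 6 + 1 = 7 dBu.
Gap to target: 8 dB.

8 dB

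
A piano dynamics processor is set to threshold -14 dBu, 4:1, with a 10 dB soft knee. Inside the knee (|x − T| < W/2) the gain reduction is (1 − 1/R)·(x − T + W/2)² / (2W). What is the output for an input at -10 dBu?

x − T + W/2 = -10 − (-14) + 5 = 9.
GR = (1 − 1/4) × 9² / 20 = 0.75 × 81 / 20 = 3.0375 dB.
Output = -10 − 3.0375 = -13.0375 dBu.

-13.0375 dBu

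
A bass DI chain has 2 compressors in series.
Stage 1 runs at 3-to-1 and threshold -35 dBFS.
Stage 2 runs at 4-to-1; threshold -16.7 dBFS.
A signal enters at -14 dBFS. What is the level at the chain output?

-28 dBFS

Stage 1: -14 dBFS is 21 dB over -35 dBFS; at 3:1 that becomes 7 dB over, giving -28 dBFS.
Stage 2: below threshold (-28 ≤ -16.7); passes unchanged; output -28 dBFS.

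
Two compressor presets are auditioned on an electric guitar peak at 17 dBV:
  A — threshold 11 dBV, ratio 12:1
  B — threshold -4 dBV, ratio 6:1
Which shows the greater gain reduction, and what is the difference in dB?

B, by 12 dB

A: GR = 6 − 6/12 = 5.5 dB.
B: GR = 21 − 21/6 = 17.5 dB.
B applies 12 dB more gain reduction.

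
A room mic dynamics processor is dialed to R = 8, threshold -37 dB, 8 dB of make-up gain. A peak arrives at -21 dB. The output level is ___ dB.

-27 dB

-21 dB sits 16 dB over threshold.
8:1 compression reduces that to 16/8 = 2 dB over.
So the level is -37 + 2 = -35 dB; make-up adds 8 dB, giving -27 dB.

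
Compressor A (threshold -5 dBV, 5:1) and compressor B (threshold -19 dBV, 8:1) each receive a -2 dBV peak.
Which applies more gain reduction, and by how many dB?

A: 3 dB over, compressed to 0.6 dB over, so 2.4 dB of GR.
B: 17 dB over, compressed to 2.125 dB over, so 14.875 dB of GR.
Difference: 12.475 dB in favour of B.

B, by 12.475 dB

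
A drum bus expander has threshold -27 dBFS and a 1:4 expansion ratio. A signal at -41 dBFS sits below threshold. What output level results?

-83 dBFS

Undershoot = (-27) − (-41) = 14 dB.
At 1:4, that expands to 56 dB under threshold.
Output = -27 − 56 = -83 dBFS.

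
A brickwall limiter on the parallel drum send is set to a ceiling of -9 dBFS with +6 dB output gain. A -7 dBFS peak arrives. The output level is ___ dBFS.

-3 dBFS

At ∞:1, everything above -9 dBFS is held at the ceiling.
Output gain then adds 6 dB: -9 + 6 = -3 dBFS.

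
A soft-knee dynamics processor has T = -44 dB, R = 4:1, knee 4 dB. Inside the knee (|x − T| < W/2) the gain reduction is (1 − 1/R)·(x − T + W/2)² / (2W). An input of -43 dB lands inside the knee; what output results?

x − T + W/2 = -43 − (-44) + 2 = 3.
GR = (1 − 1/4) × 3² / 8 = 0.75 × 9 / 8 = 0.84375 dB.
Output = -43 − 0.84375 = -43.84375 dB.

-43.84375 dB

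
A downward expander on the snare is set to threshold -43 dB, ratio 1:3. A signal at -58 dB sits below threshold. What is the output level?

-88 dB

Below threshold, a 1:3 expander applies gain = (3−1)×(T − x) of attenuation.
(3−1) × 15 = 30 dB, so output = -58 − 30 = -88 dB.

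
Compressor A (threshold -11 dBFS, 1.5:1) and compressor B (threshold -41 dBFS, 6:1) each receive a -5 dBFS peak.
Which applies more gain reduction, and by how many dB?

A: 6 dB over, compressed to 4 dB over, so 2 dB of GR.
B: 36 dB over, compressed to 6 dB over, so 30 dB of GR.
Difference: 28 dB in favour of B.

B, by 28 dB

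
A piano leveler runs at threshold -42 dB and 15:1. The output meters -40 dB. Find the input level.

-12 dB

That's 2 dB above the -42 dB threshold.
Before 15:1 compression the overshoot was 2 × 15 = 30 dB, so input = -42 + 30 = -12 dB.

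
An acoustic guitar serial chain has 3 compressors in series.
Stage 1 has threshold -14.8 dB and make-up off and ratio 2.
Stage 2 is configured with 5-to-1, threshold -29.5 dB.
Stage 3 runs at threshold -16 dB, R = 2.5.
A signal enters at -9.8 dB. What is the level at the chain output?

Stage 1: overshoot 5 dB → 5/2 = 2.5 dB → -12.3 dB.
Stage 2: overshoot 17.2 dB → 17.2/5 = 3.44 dB → -26.06 dB.
Stage 3: -26.06 dB ≤ -16 dB, so stage 3 doesn't engage; output -26.06 dB.

-26.06 dB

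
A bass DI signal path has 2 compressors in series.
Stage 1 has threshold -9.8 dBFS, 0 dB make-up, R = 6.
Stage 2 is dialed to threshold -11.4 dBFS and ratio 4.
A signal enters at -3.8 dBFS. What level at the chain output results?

Stage 1: 6 dB above -9.8 dBFS, reduced 6:1 to 1 dB above → -8.8 dBFS.
Stage 2: 2.6 dB above -11.4 dBFS, reduced 4:1 to 0.65 dB above → -10.75 dBFS.

-10.75 dBFS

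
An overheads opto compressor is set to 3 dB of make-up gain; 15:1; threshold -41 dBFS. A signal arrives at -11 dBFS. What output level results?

-36 dBFS

The input is 30 dB above the -41 dBFS threshold.
The 30 dB excess becomes 2 dB after 15:1 reduction.
Output = -41 + 2 = -39 dBFS; make-up adds 3 dB, giving -36 dBFS.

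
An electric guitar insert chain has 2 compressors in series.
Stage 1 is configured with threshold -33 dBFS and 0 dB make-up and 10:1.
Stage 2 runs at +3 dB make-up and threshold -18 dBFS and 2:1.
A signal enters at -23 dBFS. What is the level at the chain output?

-29 dBFS

Stage 1: -23 dBFS is 10 dB over -33 dBFS; at 10:1 that becomes 1 dB over, giving -32 dBFS.
Stage 2: -32 dBFS ≤ -18 dBFS, so stage 2 doesn't engage; make-up brings it to -29 dBFS.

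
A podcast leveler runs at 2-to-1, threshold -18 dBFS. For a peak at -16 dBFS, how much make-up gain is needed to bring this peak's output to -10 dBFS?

7 dB

The peak compresses to -18 + 2/2 = -17 dBFS.
To reach -10 dBFS requires -10 − (-17) = 7 dB of make-up.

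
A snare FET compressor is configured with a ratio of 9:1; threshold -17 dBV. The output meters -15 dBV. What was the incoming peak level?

Post-compression overshoot = -15 − (-17) = 2 dB.
Input overshoot = R × output overshoot = 18 dB → input = -17 + 18 = 1 dBV.

1 dBV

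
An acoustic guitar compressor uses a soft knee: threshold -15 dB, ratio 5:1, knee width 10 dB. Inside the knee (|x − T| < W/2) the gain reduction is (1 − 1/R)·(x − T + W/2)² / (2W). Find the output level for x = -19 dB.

-19.04 dB

x − T + W/2 = -19 − (-15) + 5 = 1.
GR = (1 − 1/5) × 1² / 20 = 0.8 × 1 / 20 = 0.04 dB.
Output = -19 − 0.04 = -19.04 dB.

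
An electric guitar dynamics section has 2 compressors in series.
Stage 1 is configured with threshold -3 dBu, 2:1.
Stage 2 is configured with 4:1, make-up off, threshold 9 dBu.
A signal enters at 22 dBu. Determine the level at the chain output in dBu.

Stage 1: overshoot 25 dB → 25/2 = 12.5 dB → 9.5 dBu.
Stage 2: overshoot 0.5 dB → 0.5/4 = 0.125 dB → 9.125 dBu.

9.125 dBu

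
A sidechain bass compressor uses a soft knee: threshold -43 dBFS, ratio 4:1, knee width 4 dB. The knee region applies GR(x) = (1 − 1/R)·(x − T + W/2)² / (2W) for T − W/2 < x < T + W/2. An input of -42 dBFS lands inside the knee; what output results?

-42.84375 dBFS

x − T + W/2 = -42 − (-43) + 2 = 3.
GR = (1 − 1/4) × 3² / 8 = 0.75 × 9 / 8 = 0.84375 dB.
Output = -42 − 0.84375 = -42.84375 dBFS.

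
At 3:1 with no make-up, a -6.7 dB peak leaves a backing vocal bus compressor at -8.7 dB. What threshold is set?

Let T be the threshold. Output overshoot = (input overshoot)/R, so -8.7 − T = (-6.7 − T)/3.
3·(-8.7 − T) = -6.7 − T → 2·T = -26.1 − (-6.7) = -19.4.
T = -19.4/2 = -9.7 dB.

-9.7 dB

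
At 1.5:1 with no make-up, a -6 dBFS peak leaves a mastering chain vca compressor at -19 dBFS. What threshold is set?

Input is 39 dB above T (since output overshoot × R = input overshoot: (-19 − T)·1.5 = -6 − T gives T = -45 dBFS).
Check: -45 + (-6 − (-45))/1.5 = -45 + 26 = -19 dBFS. ✓

-45 dBFS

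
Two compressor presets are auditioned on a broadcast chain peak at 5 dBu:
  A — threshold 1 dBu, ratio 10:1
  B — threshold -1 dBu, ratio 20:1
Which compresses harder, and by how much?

A: overshoot 4 dB → output overshoot 0.4 dB → GR 3.6 dB.
B: overshoot 6 dB → output overshoot 0.3 dB → GR 5.7 dB.
B applies 2.1 dB more gain reduction.

B, by 2.1 dB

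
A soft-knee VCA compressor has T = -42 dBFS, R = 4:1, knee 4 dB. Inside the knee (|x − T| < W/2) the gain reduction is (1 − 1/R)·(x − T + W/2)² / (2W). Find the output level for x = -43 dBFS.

x − T + W/2 = -43 − (-42) + 2 = 1.
GR = (1 − 1/4) × 1² / 8 = 0.75 × 1 / 8 = 0.09375 dB.
Output = -43 − 0.09375 = -43.09375 dBFS.

-43.09375 dBFS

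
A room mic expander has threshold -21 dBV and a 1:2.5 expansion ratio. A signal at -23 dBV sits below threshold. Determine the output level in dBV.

The input is 2 dB below the -21 dBV threshold.
A 1:2.5 expander multiplies undershoot by 2.5: 2 × 2.5 = 5 dB below threshold.
Output = -21 − 5 = -26 dBV.

-26 dBV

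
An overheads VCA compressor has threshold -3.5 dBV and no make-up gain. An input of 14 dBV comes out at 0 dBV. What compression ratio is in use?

Input overshoot = 14 − (-3.5) = 17.5 dB; output overshoot = 0 − (-3.5) = 3.5 dB.
Ratio = 17.5 / 3.5 = 5.

5:1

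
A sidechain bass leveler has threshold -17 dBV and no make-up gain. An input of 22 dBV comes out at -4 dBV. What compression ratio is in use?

3:1

Input overshoot = 22 − (-17) = 39 dB; output overshoot = -4 − (-17) = 13 dB.
Ratio = 39 / 13 = 3.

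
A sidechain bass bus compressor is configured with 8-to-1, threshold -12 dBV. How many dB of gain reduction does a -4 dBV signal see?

7 dB

-4 dBV exceeds the threshold by 8 dB.
At 8:1, output sits 8/8 = 1 dB above threshold.
Gain reduction = 8 − 1 = 7 dB.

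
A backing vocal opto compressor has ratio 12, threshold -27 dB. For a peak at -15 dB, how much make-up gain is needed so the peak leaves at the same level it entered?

11 dB

Overshoot 12 dB → 12/12 = 1 dB after compression, so the compressed level is -27 + 1 = -26 dB.
Make-up = target − compressed = -15 − (-26) = 11 dB.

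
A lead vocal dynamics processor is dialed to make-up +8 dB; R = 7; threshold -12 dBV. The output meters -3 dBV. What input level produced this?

-5 dBV

Stripping the +8 dB make-up gives -11 dBV at the gain stage.
Post-compression overshoot = -11 − (-12) = 1 dB.
Input overshoot = R × output overshoot = 7 dB → input = -12 + 7 = -5 dBV.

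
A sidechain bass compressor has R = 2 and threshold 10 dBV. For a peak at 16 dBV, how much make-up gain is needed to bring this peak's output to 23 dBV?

10 dB

Without make-up, output = threshold + overshoot/2 = 10 + 3 = 13 dBV.
Gap to target: 10 dB.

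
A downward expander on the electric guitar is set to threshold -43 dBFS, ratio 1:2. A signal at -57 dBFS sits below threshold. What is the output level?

Below threshold, a 1:2 expander applies gain = (2−1)×(T − x) of attenuation.
(2−1) × 14 = 14 dB, so output = -57 − 14 = -71 dBFS.

-71 dBFS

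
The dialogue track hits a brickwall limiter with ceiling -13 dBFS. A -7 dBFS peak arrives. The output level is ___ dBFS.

-13 dBFS

At ∞:1, everything above -13 dBFS is held at the ceiling.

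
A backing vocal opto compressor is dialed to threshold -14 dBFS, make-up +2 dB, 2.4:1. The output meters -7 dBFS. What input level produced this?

Before make-up, the level was -7 − 2 = -9 dBFS.
That's 5 dB above the -14 dBFS threshold.
Before 2.4:1 compression the overshoot was 5 × 2.4 = 12 dB, so input = -14 + 12 = -2 dBFS.

-2 dBFS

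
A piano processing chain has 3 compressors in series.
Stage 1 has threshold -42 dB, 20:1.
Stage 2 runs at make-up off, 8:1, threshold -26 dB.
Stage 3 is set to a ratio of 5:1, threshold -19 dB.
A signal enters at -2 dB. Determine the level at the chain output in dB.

Stage 1: -2 dB is 40 dB over -42 dB; at 20:1 that becomes 2 dB over, giving -40 dB.
Stage 2: below threshold (-40 ≤ -26); passes unchanged; output -40 dB.
Stage 3: -40 dB is at or below the -19 dB threshold — no compression; output -40 dB.

-40 dB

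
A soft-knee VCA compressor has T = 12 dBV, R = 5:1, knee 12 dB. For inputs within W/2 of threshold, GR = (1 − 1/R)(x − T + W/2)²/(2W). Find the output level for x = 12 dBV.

x − T + W/2 = 12 − 12 + 6 = 6.
GR = (1 − 1/5) × 6² / 24 = 0.8 × 36 / 24 = 1.2 dB.
Output = 12 − 1.2 = 10.8 dBV.

10.8 dBV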